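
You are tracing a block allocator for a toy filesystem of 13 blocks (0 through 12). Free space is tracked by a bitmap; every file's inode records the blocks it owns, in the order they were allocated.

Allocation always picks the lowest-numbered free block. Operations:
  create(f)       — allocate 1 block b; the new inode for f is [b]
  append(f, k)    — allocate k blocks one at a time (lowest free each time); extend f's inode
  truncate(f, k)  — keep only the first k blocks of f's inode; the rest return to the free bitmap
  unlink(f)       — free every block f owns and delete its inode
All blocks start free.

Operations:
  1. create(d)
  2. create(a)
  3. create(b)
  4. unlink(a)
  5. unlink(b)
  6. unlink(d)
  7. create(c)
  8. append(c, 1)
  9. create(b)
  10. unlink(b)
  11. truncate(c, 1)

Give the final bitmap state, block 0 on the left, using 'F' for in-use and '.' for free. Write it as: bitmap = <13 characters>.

after create(d) → d:[0]  free=[F............]
after create(a) → a:[1], d:[0]  free=[FF...........]
after create(b) → a:[1], b:[2], d:[0]  free=[FFF..........]
after unlink(a) → b:[2], d:[0]  free=[F.F..........]
after unlink(b) → d:[0]  free=[F............]
after unlink(d) →   free=[.............]
after create(c) → c:[0]  free=[F............]
after append(c, 1) → c:[0, 1]  free=[FF...........]
after create(b) → b:[2], c:[0, 1]  free=[FFF..........]
after unlink(b) → c:[0, 1]  free=[FF...........]
after truncate(c, 1) → c:[0]  free=[F............]

bitmap = F............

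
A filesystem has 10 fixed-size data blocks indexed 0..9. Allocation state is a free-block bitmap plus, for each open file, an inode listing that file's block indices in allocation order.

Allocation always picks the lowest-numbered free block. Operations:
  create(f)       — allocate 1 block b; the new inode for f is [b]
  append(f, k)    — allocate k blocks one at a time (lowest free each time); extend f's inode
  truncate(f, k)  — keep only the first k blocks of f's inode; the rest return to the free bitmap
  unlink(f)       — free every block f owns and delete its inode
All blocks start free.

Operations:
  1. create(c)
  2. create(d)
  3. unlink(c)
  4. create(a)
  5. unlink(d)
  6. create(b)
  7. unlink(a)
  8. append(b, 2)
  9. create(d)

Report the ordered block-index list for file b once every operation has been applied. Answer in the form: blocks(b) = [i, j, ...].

[1] create(c) — c=0 (map F.........)
[2] create(d) — c=0 d=1 (map FF........)
[3] unlink(c) — d=1 (map .F........)
[4] create(a) — a=0 d=1 (map FF........)
[5] unlink(d) — a=0 (map F.........)
[6] create(b) — a=0 b=1 (map FF........)
[7] unlink(a) — b=1 (map .F........)
[8] append(b, 2) — b=1,0,2 (map FFF.......)
[9] create(d) — b=1,0,2 d=3 (map FFFF......)

blocks(b) = [1, 0, 2]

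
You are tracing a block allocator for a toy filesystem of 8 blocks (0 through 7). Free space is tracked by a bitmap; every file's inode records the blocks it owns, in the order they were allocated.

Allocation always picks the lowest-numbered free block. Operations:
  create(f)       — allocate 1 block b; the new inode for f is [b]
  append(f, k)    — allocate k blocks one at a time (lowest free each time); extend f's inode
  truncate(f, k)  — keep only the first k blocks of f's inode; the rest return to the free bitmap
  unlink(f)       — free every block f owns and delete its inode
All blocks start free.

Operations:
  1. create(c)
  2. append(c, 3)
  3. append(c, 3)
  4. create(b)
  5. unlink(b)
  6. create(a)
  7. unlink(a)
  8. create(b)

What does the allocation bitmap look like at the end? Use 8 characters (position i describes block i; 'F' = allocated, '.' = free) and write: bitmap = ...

bitmap = FFFFFFFF

create(c): bitmap=F....... | c=[0]
append(c, 3): bitmap=FFFF.... | c=[0, 1, 2, 3]
append(c, 3): bitmap=FFFFFFF. | c=[0, 1, 2, 3, 4, 5, 6]
create(b): bitmap=FFFFFFFF | b=[7] c=[0, 1, 2, 3, 4, 5, 6]
unlink(b): bitmap=FFFFFFF. | c=[0, 1, 2, 3, 4, 5, 6]
create(a): bitmap=FFFFFFFF | a=[7] c=[0, 1, 2, 3, 4, 5, 6]
unlink(a): bitmap=FFFFFFF. | c=[0, 1, 2, 3, 4, 5, 6]
create(b): bitmap=FFFFFFFF | b=[7] c=[0, 1, 2, 3, 4, 5, 6]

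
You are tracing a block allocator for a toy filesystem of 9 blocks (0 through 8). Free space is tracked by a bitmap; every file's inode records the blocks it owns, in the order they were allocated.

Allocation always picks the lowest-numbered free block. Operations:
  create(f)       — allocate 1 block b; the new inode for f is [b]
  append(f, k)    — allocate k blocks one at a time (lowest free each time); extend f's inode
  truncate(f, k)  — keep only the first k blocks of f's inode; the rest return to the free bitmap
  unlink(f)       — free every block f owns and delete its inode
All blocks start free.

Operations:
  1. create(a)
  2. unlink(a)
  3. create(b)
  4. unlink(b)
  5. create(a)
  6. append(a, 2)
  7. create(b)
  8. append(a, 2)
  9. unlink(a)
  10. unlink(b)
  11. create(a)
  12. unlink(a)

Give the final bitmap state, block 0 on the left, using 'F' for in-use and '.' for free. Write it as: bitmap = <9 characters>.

[1] create(a) — a=0 (map F........)
[2] unlink(a) —  (map .........)
[3] create(b) — b=0 (map F........)
[4] unlink(b) —  (map .........)
[5] create(a) — a=0 (map F........)
[6] append(a, 2) — a=0,1,2 (map FFF......)
[7] create(b) — a=0,1,2 b=3 (map FFFF.....)
[8] append(a, 2) — a=0,1,2,4,5 b=3 (map FFFFFF...)
[9] unlink(a) — b=3 (map ...F.....)
[10] unlink(b) —  (map .........)
[11] create(a) — a=0 (map F........)
[12] unlink(a) —  (map .........)

bitmap = .........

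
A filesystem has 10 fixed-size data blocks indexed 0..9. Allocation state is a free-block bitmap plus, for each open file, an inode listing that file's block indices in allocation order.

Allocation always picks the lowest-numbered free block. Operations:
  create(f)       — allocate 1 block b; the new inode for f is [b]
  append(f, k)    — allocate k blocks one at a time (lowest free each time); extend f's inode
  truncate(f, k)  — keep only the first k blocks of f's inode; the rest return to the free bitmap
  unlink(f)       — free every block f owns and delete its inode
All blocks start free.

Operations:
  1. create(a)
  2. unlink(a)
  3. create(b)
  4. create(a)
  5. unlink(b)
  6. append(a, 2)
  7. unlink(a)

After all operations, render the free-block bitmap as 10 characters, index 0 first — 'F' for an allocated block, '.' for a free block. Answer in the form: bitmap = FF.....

bitmap = ..........

  1. create(a)  ⇒  F.........  {a→[0]}
  2. unlink(a)  ⇒  ..........  {}
  3. create(b)  ⇒  F.........  {b→[0]}
  4. create(a)  ⇒  FF........  {a→[1]; b→[0]}
  5. unlink(b)  ⇒  .F........  {a→[1]}
  6. append(a, 2)  ⇒  FFF.......  {a→[1, 0, 2]}
  7. unlink(a)  ⇒  ..........  {}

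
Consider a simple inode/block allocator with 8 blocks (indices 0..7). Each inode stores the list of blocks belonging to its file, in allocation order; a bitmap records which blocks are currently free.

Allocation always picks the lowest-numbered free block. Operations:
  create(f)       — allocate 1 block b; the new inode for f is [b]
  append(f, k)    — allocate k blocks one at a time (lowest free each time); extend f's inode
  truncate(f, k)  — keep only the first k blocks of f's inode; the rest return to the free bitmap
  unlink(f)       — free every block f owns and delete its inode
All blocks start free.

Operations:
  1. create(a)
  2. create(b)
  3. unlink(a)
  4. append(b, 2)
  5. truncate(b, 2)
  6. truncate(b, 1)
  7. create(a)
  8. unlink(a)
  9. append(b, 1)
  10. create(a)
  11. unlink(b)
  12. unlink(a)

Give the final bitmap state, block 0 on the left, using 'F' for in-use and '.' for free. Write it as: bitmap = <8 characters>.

  1. create(a)  ⇒  F.......  {a→[0]}
  2. create(b)  ⇒  FF......  {a→[0]; b→[1]}
  3. unlink(a)  ⇒  .F......  {b→[1]}
  4. append(b, 2)  ⇒  FFF.....  {b→[1, 0, 2]}
  5. truncate(b, 2)  ⇒  FF......  {b→[1, 0]}
  6. truncate(b, 1)  ⇒  .F......  {b→[1]}
  7. create(a)  ⇒  FF......  {a→[0]; b→[1]}
  8. unlink(a)  ⇒  .F......  {b→[1]}
  9. append(b, 1)  ⇒  FF......  {b→[1, 0]}
  10. create(a)  ⇒  FFF.....  {a→[2]; b→[1, 0]}
  11. unlink(b)  ⇒  ..F.....  {a→[2]}
  12. unlink(a)  ⇒  ........  {}

bitmap = ........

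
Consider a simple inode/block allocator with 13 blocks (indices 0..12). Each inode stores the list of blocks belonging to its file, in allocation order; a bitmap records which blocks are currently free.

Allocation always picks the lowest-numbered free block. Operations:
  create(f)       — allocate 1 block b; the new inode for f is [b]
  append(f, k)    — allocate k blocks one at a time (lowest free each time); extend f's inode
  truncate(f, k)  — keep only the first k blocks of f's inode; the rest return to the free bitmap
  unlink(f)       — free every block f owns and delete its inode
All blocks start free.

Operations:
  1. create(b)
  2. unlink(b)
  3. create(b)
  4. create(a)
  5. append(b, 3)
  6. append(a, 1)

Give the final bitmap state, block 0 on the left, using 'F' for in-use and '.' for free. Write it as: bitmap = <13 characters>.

after create(b) → b:[0]  free=[F............]
after unlink(b) →   free=[.............]
after create(b) → b:[0]  free=[F............]
after create(a) → a:[1], b:[0]  free=[FF...........]
after append(b, 3) → a:[1], b:[0, 2, 3, 4]  free=[FFFFF........]
after append(a, 1) → a:[1, 5], b:[0, 2, 3, 4]  free=[FFFFFF.......]

bitmap = FFFFFF.......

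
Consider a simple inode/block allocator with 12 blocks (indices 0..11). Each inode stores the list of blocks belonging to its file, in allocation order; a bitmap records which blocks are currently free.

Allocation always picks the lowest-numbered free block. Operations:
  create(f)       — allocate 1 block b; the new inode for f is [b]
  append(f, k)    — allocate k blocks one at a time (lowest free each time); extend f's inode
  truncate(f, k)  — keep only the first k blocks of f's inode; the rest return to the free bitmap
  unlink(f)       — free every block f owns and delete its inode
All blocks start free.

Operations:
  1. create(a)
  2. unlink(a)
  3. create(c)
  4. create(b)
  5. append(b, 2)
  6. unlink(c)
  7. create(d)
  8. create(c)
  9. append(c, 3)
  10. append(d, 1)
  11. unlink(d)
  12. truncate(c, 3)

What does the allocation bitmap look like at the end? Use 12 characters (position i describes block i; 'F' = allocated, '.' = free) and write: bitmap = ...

create(a): bitmap=F........... | a=[0]
unlink(a): bitmap=............ | 
create(c): bitmap=F........... | c=[0]
create(b): bitmap=FF.......... | b=[1] c=[0]
append(b, 2): bitmap=FFFF........ | b=[1, 2, 3] c=[0]
unlink(c): bitmap=.FFF........ | b=[1, 2, 3]
create(d): bitmap=FFFF........ | b=[1, 2, 3] d=[0]
create(c): bitmap=FFFFF....... | b=[1, 2, 3] c=[4] d=[0]
append(c, 3): bitmap=FFFFFFFF.... | b=[1, 2, 3] c=[4, 5, 6, 7] d=[0]
append(d, 1): bitmap=FFFFFFFFF... | b=[1, 2, 3] c=[4, 5, 6, 7] d=[0, 8]
unlink(d): bitmap=.FFFFFFF.... | b=[1, 2, 3] c=[4, 5, 6, 7]
truncate(c, 3): bitmap=.FFFFFF..... | b=[1, 2, 3] c=[4, 5, 6]

bitmap = .FFFFFF.....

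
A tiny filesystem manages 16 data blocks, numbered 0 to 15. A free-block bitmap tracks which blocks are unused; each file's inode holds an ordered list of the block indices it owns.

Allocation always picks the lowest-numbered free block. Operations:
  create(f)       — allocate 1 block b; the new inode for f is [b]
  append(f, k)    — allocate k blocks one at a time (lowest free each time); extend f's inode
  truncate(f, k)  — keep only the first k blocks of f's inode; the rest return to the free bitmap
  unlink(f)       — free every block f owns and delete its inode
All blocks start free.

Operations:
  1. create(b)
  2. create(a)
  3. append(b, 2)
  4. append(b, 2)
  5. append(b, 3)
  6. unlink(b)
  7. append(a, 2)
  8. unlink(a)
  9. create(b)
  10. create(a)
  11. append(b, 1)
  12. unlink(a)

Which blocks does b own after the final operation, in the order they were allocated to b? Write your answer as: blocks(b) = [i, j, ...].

blocks(b) = [0, 2]

[1] create(b) — b=0 (map F...............)
[2] create(a) — a=1 b=0 (map FF..............)
[3] append(b, 2) — a=1 b=0,2,3 (map FFFF............)
[4] append(b, 2) — a=1 b=0,2,3,4,5 (map FFFFFF..........)
[5] append(b, 3) — a=1 b=0,2,3,4,5,6,7,8 (map FFFFFFFFF.......)
[6] unlink(b) — a=1 (map .F..............)
[7] append(a, 2) — a=1,0,2 (map FFF.............)
[8] unlink(a) —  (map ................)
[9] create(b) — b=0 (map F...............)
[10] create(a) — a=1 b=0 (map FF..............)
[11] append(b, 1) — a=1 b=0,2 (map FFF.............)
[12] unlink(a) — b=0,2 (map F.F.............)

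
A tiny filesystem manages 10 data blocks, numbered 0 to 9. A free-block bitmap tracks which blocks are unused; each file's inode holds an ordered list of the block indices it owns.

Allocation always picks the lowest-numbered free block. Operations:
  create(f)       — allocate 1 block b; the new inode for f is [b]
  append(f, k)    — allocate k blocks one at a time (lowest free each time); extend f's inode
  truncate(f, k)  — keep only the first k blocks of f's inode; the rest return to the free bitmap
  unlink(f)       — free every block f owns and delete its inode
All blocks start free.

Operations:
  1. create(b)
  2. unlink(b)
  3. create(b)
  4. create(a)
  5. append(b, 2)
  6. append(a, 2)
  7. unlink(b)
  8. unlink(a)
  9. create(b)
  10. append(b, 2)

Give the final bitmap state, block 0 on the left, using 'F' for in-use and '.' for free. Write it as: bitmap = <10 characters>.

bitmap = FFF.......

  1. create(b)  ⇒  F.........  {b→[0]}
  2. unlink(b)  ⇒  ..........  {}
  3. create(b)  ⇒  F.........  {b→[0]}
  4. create(a)  ⇒  FF........  {a→[1]; b→[0]}
  5. append(b, 2)  ⇒  FFFF......  {a→[1]; b→[0, 2, 3]}
  6. append(a, 2)  ⇒  FFFFFF....  {a→[1, 4, 5]; b→[0, 2, 3]}
  7. unlink(b)  ⇒  .F..FF....  {a→[1, 4, 5]}
  8. unlink(a)  ⇒  ..........  {}
  9. create(b)  ⇒  F.........  {b→[0]}
  10. append(b, 2)  ⇒  FFF.......  {b→[0, 1, 2]}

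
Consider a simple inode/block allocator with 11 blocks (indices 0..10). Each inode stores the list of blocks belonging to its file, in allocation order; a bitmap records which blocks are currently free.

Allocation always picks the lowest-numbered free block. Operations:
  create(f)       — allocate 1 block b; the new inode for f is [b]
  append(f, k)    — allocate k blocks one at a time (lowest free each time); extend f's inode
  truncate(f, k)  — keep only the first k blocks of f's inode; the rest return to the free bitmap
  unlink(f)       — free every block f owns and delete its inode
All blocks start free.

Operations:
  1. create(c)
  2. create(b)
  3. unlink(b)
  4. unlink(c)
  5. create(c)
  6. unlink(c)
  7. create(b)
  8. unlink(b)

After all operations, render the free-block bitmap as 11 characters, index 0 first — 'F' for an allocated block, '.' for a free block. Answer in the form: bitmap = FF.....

create(c): bitmap=F.......... | c=[0]
create(b): bitmap=FF......... | b=[1] c=[0]
unlink(b): bitmap=F.......... | c=[0]
unlink(c): bitmap=........... | 
create(c): bitmap=F.......... | c=[0]
unlink(c): bitmap=........... | 
create(b): bitmap=F.......... | b=[0]
unlink(b): bitmap=........... | 

bitmap = ...........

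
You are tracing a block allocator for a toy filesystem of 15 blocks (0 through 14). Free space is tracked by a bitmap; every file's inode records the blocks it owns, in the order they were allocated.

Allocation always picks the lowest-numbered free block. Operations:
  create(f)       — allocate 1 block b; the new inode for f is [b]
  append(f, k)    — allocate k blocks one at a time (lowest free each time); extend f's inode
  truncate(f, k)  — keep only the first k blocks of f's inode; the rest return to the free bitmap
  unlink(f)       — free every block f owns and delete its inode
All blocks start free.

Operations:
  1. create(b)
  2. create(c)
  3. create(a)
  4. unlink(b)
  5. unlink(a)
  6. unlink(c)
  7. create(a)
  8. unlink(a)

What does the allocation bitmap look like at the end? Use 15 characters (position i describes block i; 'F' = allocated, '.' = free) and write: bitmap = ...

bitmap = ...............

create(b): bitmap=F.............. | b=[0]
create(c): bitmap=FF............. | b=[0] c=[1]
create(a): bitmap=FFF............ | a=[2] b=[0] c=[1]
unlink(b): bitmap=.FF............ | a=[2] c=[1]
unlink(a): bitmap=.F............. | c=[1]
unlink(c): bitmap=............... | 
create(a): bitmap=F.............. | a=[0]
unlink(a): bitmap=............... | 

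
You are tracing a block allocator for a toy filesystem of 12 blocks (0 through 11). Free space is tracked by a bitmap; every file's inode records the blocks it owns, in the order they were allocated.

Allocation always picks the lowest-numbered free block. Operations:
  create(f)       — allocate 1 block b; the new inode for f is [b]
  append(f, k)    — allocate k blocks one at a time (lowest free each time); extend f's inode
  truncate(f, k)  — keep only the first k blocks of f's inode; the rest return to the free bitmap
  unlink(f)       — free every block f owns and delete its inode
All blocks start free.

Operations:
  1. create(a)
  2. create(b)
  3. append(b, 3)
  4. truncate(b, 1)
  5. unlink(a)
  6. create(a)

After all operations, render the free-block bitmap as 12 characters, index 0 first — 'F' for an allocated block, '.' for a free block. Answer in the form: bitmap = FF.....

bitmap = FF..........

create(a): bitmap=F........... | a=[0]
create(b): bitmap=FF.......... | a=[0] b=[1]
append(b, 3): bitmap=FFFFF....... | a=[0] b=[1, 2, 3, 4]
truncate(b, 1): bitmap=FF.......... | a=[0] b=[1]
unlink(a): bitmap=.F.......... | b=[1]
create(a): bitmap=FF.......... | a=[0] b=[1]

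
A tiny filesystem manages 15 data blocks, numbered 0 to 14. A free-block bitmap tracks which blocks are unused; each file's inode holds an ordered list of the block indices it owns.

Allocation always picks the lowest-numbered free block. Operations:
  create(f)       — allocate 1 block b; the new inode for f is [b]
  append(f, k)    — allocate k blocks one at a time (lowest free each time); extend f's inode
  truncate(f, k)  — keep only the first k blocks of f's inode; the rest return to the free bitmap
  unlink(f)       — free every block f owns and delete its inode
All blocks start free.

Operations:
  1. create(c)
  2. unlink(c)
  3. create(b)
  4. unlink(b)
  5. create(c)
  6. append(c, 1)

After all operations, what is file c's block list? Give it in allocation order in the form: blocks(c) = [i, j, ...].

[1] create(c) — c=0 (map F..............)
[2] unlink(c) —  (map ...............)
[3] create(b) — b=0 (map F..............)
[4] unlink(b) —  (map ...............)
[5] create(c) — c=0 (map F..............)
[6] append(c, 1) — c=0,1 (map FF.............)

blocks(c) = [0, 1]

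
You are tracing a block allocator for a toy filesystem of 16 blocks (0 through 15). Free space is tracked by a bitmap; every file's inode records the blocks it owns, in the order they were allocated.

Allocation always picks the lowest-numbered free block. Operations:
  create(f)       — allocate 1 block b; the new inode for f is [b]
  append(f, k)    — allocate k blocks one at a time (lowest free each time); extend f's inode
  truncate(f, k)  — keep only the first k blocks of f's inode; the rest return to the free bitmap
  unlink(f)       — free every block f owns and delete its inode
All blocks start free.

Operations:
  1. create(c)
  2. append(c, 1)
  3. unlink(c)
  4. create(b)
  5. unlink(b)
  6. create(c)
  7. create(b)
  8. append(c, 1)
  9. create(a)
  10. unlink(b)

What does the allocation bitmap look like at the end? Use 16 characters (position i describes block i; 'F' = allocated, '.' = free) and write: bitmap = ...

[1] create(c) — c=0 (map F...............)
[2] append(c, 1) — c=0,1 (map FF..............)
[3] unlink(c) —  (map ................)
[4] create(b) — b=0 (map F...............)
[5] unlink(b) —  (map ................)
[6] create(c) — c=0 (map F...............)
[7] create(b) — b=1 c=0 (map FF..............)
[8] append(c, 1) — b=1 c=0,2 (map FFF.............)
[9] create(a) — a=3 b=1 c=0,2 (map FFFF............)
[10] unlink(b) — a=3 c=0,2 (map F.FF............)

bitmap = F.FF............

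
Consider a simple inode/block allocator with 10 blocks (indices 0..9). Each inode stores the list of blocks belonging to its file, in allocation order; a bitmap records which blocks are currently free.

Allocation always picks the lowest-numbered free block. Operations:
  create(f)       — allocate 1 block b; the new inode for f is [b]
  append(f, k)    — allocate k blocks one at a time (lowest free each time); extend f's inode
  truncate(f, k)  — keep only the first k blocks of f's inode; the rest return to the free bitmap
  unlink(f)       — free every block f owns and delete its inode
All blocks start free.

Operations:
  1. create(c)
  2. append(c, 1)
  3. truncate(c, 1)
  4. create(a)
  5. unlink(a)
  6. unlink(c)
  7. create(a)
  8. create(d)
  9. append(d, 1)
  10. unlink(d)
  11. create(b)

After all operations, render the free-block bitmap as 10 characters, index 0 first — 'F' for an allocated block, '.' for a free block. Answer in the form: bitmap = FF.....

bitmap = FF........

after create(c) → c:[0]  free=[F.........]
after append(c, 1) → c:[0, 1]  free=[FF........]
after truncate(c, 1) → c:[0]  free=[F.........]
after create(a) → a:[1], c:[0]  free=[FF........]
after unlink(a) → c:[0]  free=[F.........]
after unlink(c) →   free=[..........]
after create(a) → a:[0]  free=[F.........]
after create(d) → a:[0], d:[1]  free=[FF........]
after append(d, 1) → a:[0], d:[1, 2]  free=[FFF.......]
after unlink(d) → a:[0]  free=[F.........]
after create(b) → a:[0], b:[1]  free=[FF........]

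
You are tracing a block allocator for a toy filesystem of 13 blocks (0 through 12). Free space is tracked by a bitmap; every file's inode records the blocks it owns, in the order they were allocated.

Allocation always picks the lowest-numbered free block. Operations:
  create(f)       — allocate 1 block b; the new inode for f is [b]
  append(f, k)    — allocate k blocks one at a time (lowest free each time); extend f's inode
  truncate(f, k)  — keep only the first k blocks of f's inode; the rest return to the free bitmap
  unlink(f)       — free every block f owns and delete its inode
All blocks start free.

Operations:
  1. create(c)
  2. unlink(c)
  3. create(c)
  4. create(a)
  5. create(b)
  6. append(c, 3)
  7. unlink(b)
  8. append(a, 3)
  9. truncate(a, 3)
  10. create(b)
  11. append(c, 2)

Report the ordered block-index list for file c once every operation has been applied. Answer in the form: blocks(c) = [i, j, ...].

blocks(c) = [0, 3, 4, 5, 8, 9]

after create(c) → c:[0]  free=[F............]
after unlink(c) →   free=[.............]
after create(c) → c:[0]  free=[F............]
after create(a) → a:[1], c:[0]  free=[FF...........]
after create(b) → a:[1], b:[2], c:[0]  free=[FFF..........]
after append(c, 3) → a:[1], b:[2], c:[0, 3, 4, 5]  free=[FFFFFF.......]
after unlink(b) → a:[1], c:[0, 3, 4, 5]  free=[FF.FFF.......]
after append(a, 3) → a:[1, 2, 6, 7], c:[0, 3, 4, 5]  free=[FFFFFFFF.....]
after truncate(a, 3) → a:[1, 2, 6], c:[0, 3, 4, 5]  free=[FFFFFFF......]
after create(b) → a:[1, 2, 6], b:[7], c:[0, 3, 4, 5]  free=[FFFFFFFF.....]
after append(c, 2) → a:[1, 2, 6], b:[7], c:[0, 3, 4, 5, 8, 9]  free=[FFFFFFFFFF...]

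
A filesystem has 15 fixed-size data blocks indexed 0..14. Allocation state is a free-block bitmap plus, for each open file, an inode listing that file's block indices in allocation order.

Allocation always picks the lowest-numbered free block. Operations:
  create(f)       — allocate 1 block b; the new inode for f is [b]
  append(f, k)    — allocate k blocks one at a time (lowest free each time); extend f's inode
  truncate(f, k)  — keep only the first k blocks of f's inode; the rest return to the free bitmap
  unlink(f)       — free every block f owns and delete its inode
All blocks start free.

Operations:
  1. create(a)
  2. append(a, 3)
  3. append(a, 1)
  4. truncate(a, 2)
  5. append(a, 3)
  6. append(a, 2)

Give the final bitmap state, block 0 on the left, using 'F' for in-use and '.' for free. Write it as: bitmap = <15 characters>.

bitmap = FFFFFFF........

after create(a) → a:[0]  free=[F..............]
after append(a, 3) → a:[0, 1, 2, 3]  free=[FFFF...........]
after append(a, 1) → a:[0, 1, 2, 3, 4]  free=[FFFFF..........]
after truncate(a, 2) → a:[0, 1]  free=[FF.............]
after append(a, 3) → a:[0, 1, 2, 3, 4]  free=[FFFFF..........]
after append(a, 2) → a:[0, 1, 2, 3, 4, 5, 6]  free=[FFFFFFF........]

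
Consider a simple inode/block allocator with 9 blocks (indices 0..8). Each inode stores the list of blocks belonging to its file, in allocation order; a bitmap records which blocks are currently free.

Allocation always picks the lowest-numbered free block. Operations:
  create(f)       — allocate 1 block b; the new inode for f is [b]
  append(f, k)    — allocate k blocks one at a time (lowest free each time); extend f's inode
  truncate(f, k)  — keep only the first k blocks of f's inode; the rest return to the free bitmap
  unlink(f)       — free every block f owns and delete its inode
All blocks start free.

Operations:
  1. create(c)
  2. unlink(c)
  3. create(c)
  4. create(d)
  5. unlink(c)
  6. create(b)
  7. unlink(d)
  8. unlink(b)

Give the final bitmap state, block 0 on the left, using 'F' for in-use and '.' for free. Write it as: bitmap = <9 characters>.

create(c): bitmap=F........ | c=[0]
unlink(c): bitmap=......... | 
create(c): bitmap=F........ | c=[0]
create(d): bitmap=FF....... | c=[0] d=[1]
unlink(c): bitmap=.F....... | d=[1]
create(b): bitmap=FF....... | b=[0] d=[1]
unlink(d): bitmap=F........ | b=[0]
unlink(b): bitmap=......... | 

bitmap = .........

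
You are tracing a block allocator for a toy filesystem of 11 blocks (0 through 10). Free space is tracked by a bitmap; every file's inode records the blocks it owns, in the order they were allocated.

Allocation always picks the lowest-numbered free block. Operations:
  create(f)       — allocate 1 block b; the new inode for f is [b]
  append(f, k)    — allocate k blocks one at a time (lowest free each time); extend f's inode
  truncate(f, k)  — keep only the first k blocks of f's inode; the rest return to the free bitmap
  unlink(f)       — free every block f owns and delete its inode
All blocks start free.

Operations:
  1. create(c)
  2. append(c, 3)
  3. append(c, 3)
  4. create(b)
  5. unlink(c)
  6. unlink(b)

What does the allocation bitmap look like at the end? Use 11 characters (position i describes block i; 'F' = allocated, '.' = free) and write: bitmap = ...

create(c): bitmap=F.......... | c=[0]
append(c, 3): bitmap=FFFF....... | c=[0, 1, 2, 3]
append(c, 3): bitmap=FFFFFFF.... | c=[0, 1, 2, 3, 4, 5, 6]
create(b): bitmap=FFFFFFFF... | b=[7] c=[0, 1, 2, 3, 4, 5, 6]
unlink(c): bitmap=.......F... | b=[7]
unlink(b): bitmap=........... | 

bitmap = ...........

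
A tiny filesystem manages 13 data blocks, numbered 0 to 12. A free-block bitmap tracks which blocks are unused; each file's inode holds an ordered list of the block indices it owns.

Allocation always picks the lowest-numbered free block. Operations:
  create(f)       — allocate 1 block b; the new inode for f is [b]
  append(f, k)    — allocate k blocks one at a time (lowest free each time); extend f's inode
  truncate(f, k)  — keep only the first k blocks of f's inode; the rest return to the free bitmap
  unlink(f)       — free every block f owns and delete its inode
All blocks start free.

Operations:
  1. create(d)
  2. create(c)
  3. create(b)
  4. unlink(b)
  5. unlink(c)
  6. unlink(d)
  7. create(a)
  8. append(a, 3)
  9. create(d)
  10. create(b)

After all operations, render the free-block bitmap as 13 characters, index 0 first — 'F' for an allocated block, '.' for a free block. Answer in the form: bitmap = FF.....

create(d): bitmap=F............ | d=[0]
create(c): bitmap=FF........... | c=[1] d=[0]
create(b): bitmap=FFF.......... | b=[2] c=[1] d=[0]
unlink(b): bitmap=FF........... | c=[1] d=[0]
unlink(c): bitmap=F............ | d=[0]
unlink(d): bitmap=............. | 
create(a): bitmap=F............ | a=[0]
append(a, 3): bitmap=FFFF......... | a=[0, 1, 2, 3]
create(d): bitmap=FFFFF........ | a=[0, 1, 2, 3] d=[4]
create(b): bitmap=FFFFFF....... | a=[0, 1, 2, 3] b=[5] d=[4]

bitmap = FFFFFF.......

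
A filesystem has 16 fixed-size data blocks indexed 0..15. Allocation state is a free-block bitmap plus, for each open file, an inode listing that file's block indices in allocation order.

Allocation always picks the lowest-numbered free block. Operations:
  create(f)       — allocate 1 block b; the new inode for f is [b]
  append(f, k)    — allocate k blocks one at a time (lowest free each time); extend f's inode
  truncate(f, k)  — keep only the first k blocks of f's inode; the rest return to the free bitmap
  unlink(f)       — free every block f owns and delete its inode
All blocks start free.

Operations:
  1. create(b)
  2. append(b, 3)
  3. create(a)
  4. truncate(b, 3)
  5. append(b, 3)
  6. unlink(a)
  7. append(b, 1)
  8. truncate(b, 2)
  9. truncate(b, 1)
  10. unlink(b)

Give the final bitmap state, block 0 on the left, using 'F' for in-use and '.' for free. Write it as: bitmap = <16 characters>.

bitmap = ................

[1] create(b) — b=0 (map F...............)
[2] append(b, 3) — b=0,1,2,3 (map FFFF............)
[3] create(a) — a=4 b=0,1,2,3 (map FFFFF...........)
[4] truncate(b, 3) — a=4 b=0,1,2 (map FFF.F...........)
[5] append(b, 3) — a=4 b=0,1,2,3,5,6 (map FFFFFFF.........)
[6] unlink(a) — b=0,1,2,3,5,6 (map FFFF.FF.........)
[7] append(b, 1) — b=0,1,2,3,5,6,4 (map FFFFFFF.........)
[8] truncate(b, 2) — b=0,1 (map FF..............)
[9] truncate(b, 1) — b=0 (map F...............)
[10] unlink(b) —  (map ................)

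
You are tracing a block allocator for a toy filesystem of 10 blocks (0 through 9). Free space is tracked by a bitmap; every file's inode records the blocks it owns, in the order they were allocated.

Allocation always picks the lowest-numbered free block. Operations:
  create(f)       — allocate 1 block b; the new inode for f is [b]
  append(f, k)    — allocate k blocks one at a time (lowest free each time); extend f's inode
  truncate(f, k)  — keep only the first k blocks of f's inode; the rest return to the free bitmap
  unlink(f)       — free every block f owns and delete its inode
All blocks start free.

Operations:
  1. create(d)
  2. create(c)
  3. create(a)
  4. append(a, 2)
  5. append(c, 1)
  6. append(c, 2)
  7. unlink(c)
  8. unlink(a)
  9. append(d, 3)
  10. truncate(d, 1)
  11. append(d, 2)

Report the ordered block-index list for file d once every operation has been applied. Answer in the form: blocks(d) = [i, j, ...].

after create(d) → d:[0]  free=[F.........]
after create(c) → c:[1], d:[0]  free=[FF........]
after create(a) → a:[2], c:[1], d:[0]  free=[FFF.......]
after append(a, 2) → a:[2, 3, 4], c:[1], d:[0]  free=[FFFFF.....]
after append(c, 1) → a:[2, 3, 4], c:[1, 5], d:[0]  free=[FFFFFF....]
after append(c, 2) → a:[2, 3, 4], c:[1, 5, 6, 7], d:[0]  free=[FFFFFFFF..]
after unlink(c) → a:[2, 3, 4], d:[0]  free=[F.FFF.....]
after unlink(a) → d:[0]  free=[F.........]
after append(d, 3) → d:[0, 1, 2, 3]  free=[FFFF......]
after truncate(d, 1) → d:[0]  free=[F.........]
after append(d, 2) → d:[0, 1, 2]  free=[FFF.......]

blocks(d) = [0, 1, 2]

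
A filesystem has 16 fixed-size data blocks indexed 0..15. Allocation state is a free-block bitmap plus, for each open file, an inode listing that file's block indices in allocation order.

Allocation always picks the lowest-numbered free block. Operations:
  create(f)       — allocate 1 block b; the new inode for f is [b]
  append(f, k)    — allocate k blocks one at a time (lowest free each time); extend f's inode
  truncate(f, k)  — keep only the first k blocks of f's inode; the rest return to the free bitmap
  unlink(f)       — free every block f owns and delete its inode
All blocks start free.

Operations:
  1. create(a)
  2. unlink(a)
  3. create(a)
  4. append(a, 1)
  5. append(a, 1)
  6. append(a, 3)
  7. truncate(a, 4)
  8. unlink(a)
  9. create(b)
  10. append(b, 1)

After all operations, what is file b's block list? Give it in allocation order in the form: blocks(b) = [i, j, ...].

blocks(b) = [0, 1]

  1. create(a)  ⇒  F...............  {a→[0]}
  2. unlink(a)  ⇒  ................  {}
  3. create(a)  ⇒  F...............  {a→[0]}
  4. append(a, 1)  ⇒  FF..............  {a→[0, 1]}
  5. append(a, 1)  ⇒  FFF.............  {a→[0, 1, 2]}
  6. append(a, 3)  ⇒  FFFFFF..........  {a→[0, 1, 2, 3, 4, 5]}
  7. truncate(a, 4)  ⇒  FFFF............  {a→[0, 1, 2, 3]}
  8. unlink(a)  ⇒  ................  {}
  9. create(b)  ⇒  F...............  {b→[0]}
  10. append(b, 1)  ⇒  FF..............  {b→[0, 1]}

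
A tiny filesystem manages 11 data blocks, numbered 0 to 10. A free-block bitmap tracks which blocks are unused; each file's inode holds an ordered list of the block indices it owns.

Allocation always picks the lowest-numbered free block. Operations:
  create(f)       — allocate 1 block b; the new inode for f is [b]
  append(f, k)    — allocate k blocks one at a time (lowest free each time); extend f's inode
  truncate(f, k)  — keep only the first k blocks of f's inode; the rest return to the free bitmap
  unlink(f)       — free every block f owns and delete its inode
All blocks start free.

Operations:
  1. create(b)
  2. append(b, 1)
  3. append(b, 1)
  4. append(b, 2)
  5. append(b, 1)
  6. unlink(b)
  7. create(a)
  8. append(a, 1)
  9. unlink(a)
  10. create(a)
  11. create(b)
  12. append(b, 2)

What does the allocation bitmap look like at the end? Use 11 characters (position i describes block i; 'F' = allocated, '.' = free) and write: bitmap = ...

bitmap = FFFF.......

after create(b) → b:[0]  free=[F..........]
after append(b, 1) → b:[0, 1]  free=[FF.........]
after append(b, 1) → b:[0, 1, 2]  free=[FFF........]
after append(b, 2) → b:[0, 1, 2, 3, 4]  free=[FFFFF......]
after append(b, 1) → b:[0, 1, 2, 3, 4, 5]  free=[FFFFFF.....]
after unlink(b) →   free=[...........]
after create(a) → a:[0]  free=[F..........]
after append(a, 1) → a:[0, 1]  free=[FF.........]
after unlink(a) →   free=[...........]
after create(a) → a:[0]  free=[F..........]
after create(b) → a:[0], b:[1]  free=[FF.........]
after append(b, 2) → a:[0], b:[1, 2, 3]  free=[FFFF.......]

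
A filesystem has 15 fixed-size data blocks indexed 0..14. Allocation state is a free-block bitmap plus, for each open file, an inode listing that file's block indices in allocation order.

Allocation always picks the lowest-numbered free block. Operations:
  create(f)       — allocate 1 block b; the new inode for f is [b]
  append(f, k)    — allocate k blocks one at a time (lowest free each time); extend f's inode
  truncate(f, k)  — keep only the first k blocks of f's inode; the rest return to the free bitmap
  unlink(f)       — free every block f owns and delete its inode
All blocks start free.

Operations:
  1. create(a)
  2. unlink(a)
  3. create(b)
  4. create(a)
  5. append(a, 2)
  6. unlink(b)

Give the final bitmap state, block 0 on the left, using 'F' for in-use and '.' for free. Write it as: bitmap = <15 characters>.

bitmap = .FFF...........

after create(a) → a:[0]  free=[F..............]
after unlink(a) →   free=[...............]
after create(b) → b:[0]  free=[F..............]
after create(a) → a:[1], b:[0]  free=[FF.............]
after append(a, 2) → a:[1, 2, 3], b:[0]  free=[FFFF...........]
after unlink(b) → a:[1, 2, 3]  free=[.FFF...........]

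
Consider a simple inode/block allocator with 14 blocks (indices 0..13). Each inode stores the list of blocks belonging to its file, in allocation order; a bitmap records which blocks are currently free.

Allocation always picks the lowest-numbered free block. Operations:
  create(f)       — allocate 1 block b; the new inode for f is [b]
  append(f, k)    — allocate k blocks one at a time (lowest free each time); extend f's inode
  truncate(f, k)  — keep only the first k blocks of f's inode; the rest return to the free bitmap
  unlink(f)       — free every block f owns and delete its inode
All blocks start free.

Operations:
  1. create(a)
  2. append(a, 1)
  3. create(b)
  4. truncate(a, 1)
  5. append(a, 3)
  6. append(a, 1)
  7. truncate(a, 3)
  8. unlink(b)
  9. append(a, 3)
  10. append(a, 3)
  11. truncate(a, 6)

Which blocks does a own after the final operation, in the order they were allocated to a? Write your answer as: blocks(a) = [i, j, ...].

blocks(a) = [0, 1, 3, 2, 4, 5]

  1. create(a)  ⇒  F.............  {a→[0]}
  2. append(a, 1)  ⇒  FF............  {a→[0, 1]}
  3. create(b)  ⇒  FFF...........  {a→[0, 1]; b→[2]}
  4. truncate(a, 1)  ⇒  F.F...........  {a→[0]; b→[2]}
  5. append(a, 3)  ⇒  FFFFF.........  {a→[0, 1, 3, 4]; b→[2]}
  6. append(a, 1)  ⇒  FFFFFF........  {a→[0, 1, 3, 4, 5]; b→[2]}
  7. truncate(a, 3)  ⇒  FFFF..........  {a→[0, 1, 3]; b→[2]}
  8. unlink(b)  ⇒  FF.F..........  {a→[0, 1, 3]}
  9. append(a, 3)  ⇒  FFFFFF........  {a→[0, 1, 3, 2, 4, 5]}
  10. append(a, 3)  ⇒  FFFFFFFFF.....  {a→[0, 1, 3, 2, 4, 5, 6, 7, 8]}
  11. truncate(a, 6)  ⇒  FFFFFF........  {a→[0, 1, 3, 2, 4, 5]}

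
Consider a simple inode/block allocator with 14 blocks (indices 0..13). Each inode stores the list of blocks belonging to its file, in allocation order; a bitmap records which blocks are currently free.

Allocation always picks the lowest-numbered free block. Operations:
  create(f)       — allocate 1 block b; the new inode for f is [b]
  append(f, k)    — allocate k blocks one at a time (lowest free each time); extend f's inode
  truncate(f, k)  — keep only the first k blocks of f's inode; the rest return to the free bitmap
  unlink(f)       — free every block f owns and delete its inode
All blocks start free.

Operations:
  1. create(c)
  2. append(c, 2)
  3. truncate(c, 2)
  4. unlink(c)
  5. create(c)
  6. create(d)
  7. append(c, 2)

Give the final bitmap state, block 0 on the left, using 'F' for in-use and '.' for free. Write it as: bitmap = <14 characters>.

  1. create(c)  ⇒  F.............  {c→[0]}
  2. append(c, 2)  ⇒  FFF...........  {c→[0, 1, 2]}
  3. truncate(c, 2)  ⇒  FF............  {c→[0, 1]}
  4. unlink(c)  ⇒  ..............  {}
  5. create(c)  ⇒  F.............  {c→[0]}
  6. create(d)  ⇒  FF............  {c→[0]; d→[1]}
  7. append(c, 2)  ⇒  FFFF..........  {c→[0, 2, 3]; d→[1]}

bitmap = FFFF..........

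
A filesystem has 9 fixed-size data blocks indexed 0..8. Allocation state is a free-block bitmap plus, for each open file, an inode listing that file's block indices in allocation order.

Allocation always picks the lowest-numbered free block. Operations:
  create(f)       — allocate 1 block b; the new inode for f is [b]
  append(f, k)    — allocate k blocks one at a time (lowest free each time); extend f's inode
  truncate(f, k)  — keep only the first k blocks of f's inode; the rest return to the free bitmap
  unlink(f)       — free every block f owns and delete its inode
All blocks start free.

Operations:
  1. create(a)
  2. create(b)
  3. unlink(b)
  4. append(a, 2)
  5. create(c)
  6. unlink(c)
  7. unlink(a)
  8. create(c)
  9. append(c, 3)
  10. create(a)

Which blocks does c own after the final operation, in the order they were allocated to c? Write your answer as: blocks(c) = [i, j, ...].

blocks(c) = [0, 1, 2, 3]

create(a): bitmap=F........ | a=[0]
create(b): bitmap=FF....... | a=[0] b=[1]
unlink(b): bitmap=F........ | a=[0]
append(a, 2): bitmap=FFF...... | a=[0, 1, 2]
create(c): bitmap=FFFF..... | a=[0, 1, 2] c=[3]
unlink(c): bitmap=FFF...... | a=[0, 1, 2]
unlink(a): bitmap=......... | 
create(c): bitmap=F........ | c=[0]
append(c, 3): bitmap=FFFF..... | c=[0, 1, 2, 3]
create(a): bitmap=FFFFF.... | a=[4] c=[0, 1, 2, 3]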